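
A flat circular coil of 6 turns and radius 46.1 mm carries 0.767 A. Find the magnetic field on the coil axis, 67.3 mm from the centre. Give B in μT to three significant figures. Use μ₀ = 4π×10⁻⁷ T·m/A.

B ≈ 11.3 μT

For an N-turn flat coil, B = Nμ₀IR²/[2(R²+z²)^(3/2)] with R = 0.0461 m, z = 0.0673 m.
B = 6 × 1.89×10⁻⁶ T = 1.13×10⁻⁵ T.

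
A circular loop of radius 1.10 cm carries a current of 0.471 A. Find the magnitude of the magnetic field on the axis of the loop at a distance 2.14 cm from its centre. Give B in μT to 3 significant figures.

B ≈ 2.57 μT

On the axis of a circular loop, B = μ₀IR² / [2(R²+z²)^(3/2)].
R² + z² = (0.011)² + (0.0214)² = 0.000579 m², and (R²+z²)^(3/2) = 1.39×10⁻⁵ m³.
B = (4π×10⁻⁷ × 0.471 × 0.000121) / (2 × 1.39×10⁻⁵) = 2.57×10⁻⁶ T.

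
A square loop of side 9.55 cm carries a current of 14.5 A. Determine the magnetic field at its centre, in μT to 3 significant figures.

B ≈ 172 μT

Each side is a finite straight segment at perpendicular distance d = a/(2 tan(π/4)) = 0.04775 m from the centre, with end-angles ±π/4.
One side contributes B₁ = (μ₀I/4πd)·2 sin(π/4) = 4.29×10⁻⁵ T.
All 4 sides add in the same direction: B = 4 × 4.29×10⁻⁵ = 1.72×10⁻⁴ T.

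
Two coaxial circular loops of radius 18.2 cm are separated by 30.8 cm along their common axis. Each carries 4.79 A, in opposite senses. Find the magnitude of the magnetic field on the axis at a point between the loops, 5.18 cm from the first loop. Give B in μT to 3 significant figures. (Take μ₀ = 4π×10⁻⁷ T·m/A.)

Each loop contributes B = μ₀IR²/[2(R²+z²)^(3/2)] on the axis, with z measured from that loop.
Loop 1 (z = 0.0518 m): B₁ = 1.47×10⁻⁵ T. Loop 2 (z = 0.2562 m): B₂ = 3.21×10⁻⁶ T.
The fields oppose: B = |B₁ − B₂| = 1.15×10⁻⁵ T.

B ≈ 11.5 μT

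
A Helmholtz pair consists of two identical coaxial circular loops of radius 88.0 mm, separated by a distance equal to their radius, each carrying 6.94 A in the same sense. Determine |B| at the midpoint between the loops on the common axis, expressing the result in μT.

B ≈ 70.9 μT

Each loop contributes B = μ₀IR²/[2(R²+z²)^(3/2)] on the axis, with z measured from that loop.
Loop 1 (z = 0.044 m): B₁ = 3.55×10⁻⁵ T. Loop 2 (z = 0.044 m): B₂ = 3.55×10⁻⁵ T.
The fields add: B = B₁ + B₂ = 7.09×10⁻⁵ T.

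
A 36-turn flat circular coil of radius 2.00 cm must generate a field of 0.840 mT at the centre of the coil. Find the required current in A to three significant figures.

I ≈ 0.743 A

For an N-turn coil, B = Nμ₀I/(2R) with R = 0.02 m, so I = 2RB/(Nμ₀) = 2 × 0.02 × 8.40×10⁻⁴ / (36 × 4π×10⁻⁷) = 0.743 A.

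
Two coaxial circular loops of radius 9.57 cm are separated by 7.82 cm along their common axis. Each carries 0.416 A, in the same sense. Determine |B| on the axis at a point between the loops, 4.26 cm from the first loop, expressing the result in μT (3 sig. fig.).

B ≈ 4.33 μT

Each loop contributes B = μ₀IR²/[2(R²+z²)^(3/2)] on the axis, with z measured from that loop.
Loop 1 (z = 0.0426 m): B₁ = 2.08×10⁻⁶ T. Loop 2 (z = 0.0356 m): B₂ = 2.25×10⁻⁶ T.
The fields add: B = B₁ + B₂ = 4.33×10⁻⁶ T.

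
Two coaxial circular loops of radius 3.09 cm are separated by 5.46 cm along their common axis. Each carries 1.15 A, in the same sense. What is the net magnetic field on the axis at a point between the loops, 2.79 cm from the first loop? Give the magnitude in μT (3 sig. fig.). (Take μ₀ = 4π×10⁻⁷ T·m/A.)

Each loop contributes B = μ₀IR²/[2(R²+z²)^(3/2)] on the axis, with z measured from that loop.
Loop 1 (z = 0.0279 m): B₁ = 9.56×10⁻⁶ T. Loop 2 (z = 0.0267 m): B₂ = 1.01×10⁻⁵ T.
The fields add: B = B₁ + B₂ = 1.97×10⁻⁵ T.

B ≈ 19.7 μT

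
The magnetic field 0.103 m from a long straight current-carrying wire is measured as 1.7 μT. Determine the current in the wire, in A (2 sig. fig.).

I ≈ 0.88 A

For a long straight wire B = μ₀I/(2πd), so I = 2πdB/μ₀.
I = 2π × 0.103 × 1.70×10⁻⁶ / (4π×10⁻⁷) = 0.875 A.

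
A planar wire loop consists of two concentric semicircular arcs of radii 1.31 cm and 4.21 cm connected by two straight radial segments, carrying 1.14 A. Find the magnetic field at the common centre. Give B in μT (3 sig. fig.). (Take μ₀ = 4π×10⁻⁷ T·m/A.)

The radial connectors point toward the centre, so dl × r̂ = 0 and they contribute nothing.
Each semicircle gives μ₀I/(4R): inner arc 2.73×10⁻⁵ T, outer arc 8.51×10⁻⁶ T.
The two arcs carry current in opposite angular senses, so their fields oppose: B = |2.73×10⁻⁵ − 8.51×10⁻⁶| = 1.88×10⁻⁵ T.

B ≈ 18.8 μT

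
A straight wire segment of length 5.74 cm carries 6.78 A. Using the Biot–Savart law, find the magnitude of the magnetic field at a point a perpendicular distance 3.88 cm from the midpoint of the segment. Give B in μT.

For a finite straight segment, B = (μ₀I/4πd)(sinθ₁ + sinθ₂), where θ₁, θ₂ are the angles from the perpendicular to each end.
The perpendicular from the point meets the wire at its midpoint, so each end is L/2 = 0.0287 m away along the wire.
sinθ₁ = 0.0287/√(0.0287²+0.0388²) = 0.5947; sinθ₂ = 0.0287/√(0.0287²+0.0388²) = 0.5947.
B = (4π×10⁻⁷ × 6.78) / (4π × 0.0388) × (0.5947 + 0.5947) = 2.08×10⁻⁵ T.

B ≈ 20.8 μT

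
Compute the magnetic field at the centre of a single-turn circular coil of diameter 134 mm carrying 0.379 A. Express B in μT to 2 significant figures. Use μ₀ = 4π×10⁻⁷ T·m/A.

B ≈ 3.6 μT

At the centre of a circular loop the Biot–Savart law gives B = μ₀I/(2R) (so R = 0.067 m).
B = (4π×10⁻⁷ × 0.379) / (2 × 0.067) = 3.55×10⁻⁶ T.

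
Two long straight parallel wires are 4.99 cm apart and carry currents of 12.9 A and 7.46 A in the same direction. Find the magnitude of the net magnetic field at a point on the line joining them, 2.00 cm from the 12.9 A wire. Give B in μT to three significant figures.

B ≈ 79.1 μT

Each long wire gives B = μ₀I/(2πd). Distances are d₁ = 0.02 m and d₂ = 0.0299 m.
B₁ = 1.29×10⁻⁴ T, B₂ = 4.99×10⁻⁵ T.
Between parallel currents the two contributions point in opposite directions, so they subtract. B = |B₁ − B₂| = |1.29×10⁻⁴ − 4.99×10⁻⁵| = 7.91×10⁻⁵ T.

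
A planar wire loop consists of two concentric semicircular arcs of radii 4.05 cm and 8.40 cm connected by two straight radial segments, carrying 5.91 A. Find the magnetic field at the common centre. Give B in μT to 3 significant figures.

B ≈ 23.7 μT

The radial connectors point toward the centre, so dl × r̂ = 0 and they contribute nothing.
Each semicircle gives μ₀I/(4R): inner arc 4.58×10⁻⁵ T, outer arc 2.21×10⁻⁵ T.
The two arcs carry current in opposite angular senses, so their fields oppose: B = |4.58×10⁻⁵ − 2.21×10⁻⁵| = 2.37×10⁻⁵ T.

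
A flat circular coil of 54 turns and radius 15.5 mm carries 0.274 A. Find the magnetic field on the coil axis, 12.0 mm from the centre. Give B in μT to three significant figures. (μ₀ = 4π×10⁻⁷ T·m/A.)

B ≈ 297 μT

For an N-turn flat coil, B = Nμ₀IR²/[2(R²+z²)^(3/2)] with R = 0.0155 m, z = 0.012 m.
B = 54 × 5.49×10⁻⁶ T = 2.97×10⁻⁴ T.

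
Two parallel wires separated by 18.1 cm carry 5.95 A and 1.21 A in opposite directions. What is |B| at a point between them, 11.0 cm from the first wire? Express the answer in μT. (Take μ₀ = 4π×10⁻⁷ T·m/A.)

B ≈ 14.2 μT

Each long wire gives B = μ₀I/(2πd). Distances are d₁ = 0.11 m and d₂ = 0.071 m.
B₁ = 1.08×10⁻⁵ T, B₂ = 3.41×10⁻⁶ T.
Between antiparallel currents both contributions point the same way, so they add. B = B₁ + B₂ = 1.08×10⁻⁵ + 3.41×10⁻⁶ = 1.42×10⁻⁵ T.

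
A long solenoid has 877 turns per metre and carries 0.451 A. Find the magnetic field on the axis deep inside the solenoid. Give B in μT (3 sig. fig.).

B ≈ 497 μT

Inside a long solenoid, B = μ₀nI with n = 877 turns/m.
B = 4π×10⁻⁷ × 877 × 0.451 = 4.97×10⁻⁴ T.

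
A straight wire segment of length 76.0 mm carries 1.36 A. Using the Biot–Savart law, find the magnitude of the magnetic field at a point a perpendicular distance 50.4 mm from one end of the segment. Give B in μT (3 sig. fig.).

For a finite straight segment, B = (μ₀I/4πd)(sinθ₁ + sinθ₂), where θ₁, θ₂ are the angles from the perpendicular to each end.
The perpendicular foot is at one end, so the two end-offsets along the wire are 0 and L = 0.076 m.
sinθ₁ = 0/√(0²+0.0504²) = 0.0000; sinθ₂ = 0.076/√(0.076²+0.0504²) = 0.8334.
B = (4π×10⁻⁷ × 1.36) / (4π × 0.0504) × (0.0000 + 0.8334) = 2.25×10⁻⁶ T.

B ≈ 2.25 μT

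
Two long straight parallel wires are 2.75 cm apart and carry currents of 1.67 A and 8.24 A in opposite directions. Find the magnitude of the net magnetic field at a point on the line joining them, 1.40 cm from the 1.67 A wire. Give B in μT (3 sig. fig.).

B ≈ 146 μT

Each long wire gives B = μ₀I/(2πd). Distances are d₁ = 0.014 m and d₂ = 0.0135 m.
B₁ = 2.39×10⁻⁵ T, B₂ = 1.22×10⁻⁴ T.
Between antiparallel currents both contributions point the same way, so they add. B = B₁ + B₂ = 2.39×10⁻⁵ + 1.22×10⁻⁴ = 1.46×10⁻⁴ T.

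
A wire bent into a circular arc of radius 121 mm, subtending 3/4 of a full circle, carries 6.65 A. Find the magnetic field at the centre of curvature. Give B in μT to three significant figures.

B ≈ 25.9 μT

The Biot–Savart field of a circular arc at its centre is B = μ₀Iφ/(4πR), with φ = 4.712 rad.
B = (4π×10⁻⁷ × 6.65 × 4.712) / (4π × 0.121) = 2.59×10⁻⁵ T.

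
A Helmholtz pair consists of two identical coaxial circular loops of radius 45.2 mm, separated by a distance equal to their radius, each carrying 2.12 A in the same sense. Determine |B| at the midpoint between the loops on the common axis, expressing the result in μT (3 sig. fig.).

Each loop contributes B = μ₀IR²/[2(R²+z²)^(3/2)] on the axis, with z measured from that loop.
Loop 1 (z = 0.0226 m): B₁ = 2.11×10⁻⁵ T. Loop 2 (z = 0.0226 m): B₂ = 2.11×10⁻⁵ T.
The fields add: B = B₁ + B₂ = 4.22×10⁻⁵ T.

B ≈ 42.2 μT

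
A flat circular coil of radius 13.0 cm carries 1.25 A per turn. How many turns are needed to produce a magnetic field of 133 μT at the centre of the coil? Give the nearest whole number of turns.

For an N-turn coil, B = Nμ₀I/(2R). A single turn gives B₁ = 6.04×10⁻⁶ T with R = 0.13 m.
N = B/B₁ = 1.33×10⁻⁴ / 6.04×10⁻⁶ = 22.01.

N = 22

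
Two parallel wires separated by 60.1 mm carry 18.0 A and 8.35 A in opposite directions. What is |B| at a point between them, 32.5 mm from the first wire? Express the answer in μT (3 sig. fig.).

B ≈ 171 μT

Each long wire gives B = μ₀I/(2πd). Distances are d₁ = 0.0325 m and d₂ = 0.0276 m.
B₁ = 1.11×10⁻⁴ T, B₂ = 6.05×10⁻⁵ T.
Between antiparallel currents both contributions point the same way, so they add. B = B₁ + B₂ = 1.11×10⁻⁴ + 6.05×10⁻⁵ = 1.71×10⁻⁴ T.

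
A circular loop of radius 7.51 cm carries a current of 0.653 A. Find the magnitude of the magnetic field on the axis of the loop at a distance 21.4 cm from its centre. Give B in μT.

On the axis of a circular loop, B = μ₀IR² / [2(R²+z²)^(3/2)].
R² + z² = (0.0751)² + (0.214)² = 0.05144 m², and (R²+z²)^(3/2) = 1.17×10⁻² m³.
B = (4π×10⁻⁷ × 0.653 × 0.00564) / (2 × 1.17×10⁻²) = 1.98×10⁻⁷ T.

B ≈ 0.198 μT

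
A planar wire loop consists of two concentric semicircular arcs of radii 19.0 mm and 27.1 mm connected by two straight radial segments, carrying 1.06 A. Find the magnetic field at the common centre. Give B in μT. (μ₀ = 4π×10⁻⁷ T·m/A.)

The radial connectors point toward the centre, so dl × r̂ = 0 and they contribute nothing.
Each semicircle gives μ₀I/(4R): inner arc 1.75×10⁻⁵ T, outer arc 1.23×10⁻⁵ T.
The two arcs carry current in opposite angular senses, so their fields oppose: B = |1.75×10⁻⁵ − 1.23×10⁻⁵| = 5.24×10⁻⁶ T.

B ≈ 5.24 μT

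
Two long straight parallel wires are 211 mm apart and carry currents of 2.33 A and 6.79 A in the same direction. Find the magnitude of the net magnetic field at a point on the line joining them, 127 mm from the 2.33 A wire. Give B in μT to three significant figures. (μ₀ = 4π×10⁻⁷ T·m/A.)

Each long wire gives B = μ₀I/(2πd). Distances are d₁ = 0.127 m and d₂ = 0.084 m.
B₁ = 3.67×10⁻⁶ T, B₂ = 1.62×10⁻⁵ T.
Between parallel currents the two contributions point in opposite directions, so they subtract. B = |B₁ − B₂| = |3.67×10⁻⁶ − 1.62×10⁻⁵| = 1.25×10⁻⁵ T.

B ≈ 12.5 μT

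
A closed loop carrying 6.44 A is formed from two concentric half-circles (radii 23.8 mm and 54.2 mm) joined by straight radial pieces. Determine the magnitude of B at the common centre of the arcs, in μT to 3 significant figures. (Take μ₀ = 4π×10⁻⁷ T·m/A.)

B ≈ 47.7 μT

The radial connectors point toward the centre, so dl × r̂ = 0 and they contribute nothing.
Each semicircle gives μ₀I/(4R): inner arc 8.50×10⁻⁵ T, outer arc 3.73×10⁻⁵ T.
The two arcs carry current in opposite angular senses, so their fields oppose: B = |8.50×10⁻⁵ − 3.73×10⁻⁵| = 4.77×10⁻⁵ T.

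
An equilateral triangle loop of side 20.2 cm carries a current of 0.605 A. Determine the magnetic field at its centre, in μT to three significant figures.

B ≈ 5.39 μT

Each side is a finite straight segment at perpendicular distance d = a/(2 tan(π/3)) = 0.05831 m from the centre, with end-angles ±π/3.
One side contributes B₁ = (μ₀I/4πd)·2 sin(π/3) = 1.80×10⁻⁶ T.
All 3 sides add in the same direction: B = 3 × 1.80×10⁻⁶ = 5.39×10⁻⁶ T.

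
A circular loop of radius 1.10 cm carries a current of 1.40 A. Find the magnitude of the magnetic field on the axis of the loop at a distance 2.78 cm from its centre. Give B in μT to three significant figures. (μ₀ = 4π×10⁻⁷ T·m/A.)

On the axis of a circular loop, B = μ₀IR² / [2(R²+z²)^(3/2)].
R² + z² = (0.011)² + (0.0278)² = 0.0008938 m², and (R²+z²)^(3/2) = 2.67×10⁻⁵ m³.
B = (4π×10⁻⁷ × 1.40 × 0.000121) / (2 × 2.67×10⁻⁵) = 3.98×10⁻⁶ T.

B ≈ 3.98 μT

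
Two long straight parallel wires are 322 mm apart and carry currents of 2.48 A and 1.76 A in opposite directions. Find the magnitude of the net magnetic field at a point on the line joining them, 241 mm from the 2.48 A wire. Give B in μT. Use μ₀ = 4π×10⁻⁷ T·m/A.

Each long wire gives B = μ₀I/(2πd). Distances are d₁ = 0.241 m and d₂ = 0.081 m.
B₁ = 2.06×10⁻⁶ T, B₂ = 4.35×10⁻⁶ T.
Between antiparallel currents both contributions point the same way, so they add. B = B₁ + B₂ = 2.06×10⁻⁶ + 4.35×10⁻⁶ = 6.40×10⁻⁶ T.

B ≈ 6.40 μT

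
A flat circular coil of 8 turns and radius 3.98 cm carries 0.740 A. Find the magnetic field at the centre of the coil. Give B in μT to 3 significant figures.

For an N-turn flat coil, B = Nμ₀I/(2R) with R = 0.0398 m.
B = 8 × 1.17×10⁻⁵ T = 9.35×10⁻⁵ T.

B ≈ 93.5 μT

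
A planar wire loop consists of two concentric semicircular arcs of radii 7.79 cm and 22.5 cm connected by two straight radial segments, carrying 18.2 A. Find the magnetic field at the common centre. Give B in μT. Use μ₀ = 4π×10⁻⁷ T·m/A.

B ≈ 48.0 μT

The radial connectors point toward the centre, so dl × r̂ = 0 and they contribute nothing.
Each semicircle gives μ₀I/(4R): inner arc 7.34×10⁻⁵ T, outer arc 2.54×10⁻⁵ T.
The two arcs carry current in opposite angular senses, so their fields oppose: B = |7.34×10⁻⁵ − 2.54×10⁻⁵| = 4.80×10⁻⁵ T.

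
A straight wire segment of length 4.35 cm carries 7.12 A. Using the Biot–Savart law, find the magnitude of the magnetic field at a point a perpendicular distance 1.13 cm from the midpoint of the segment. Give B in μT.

For a finite straight segment, B = (μ₀I/4πd)(sinθ₁ + sinθ₂), where θ₁, θ₂ are the angles from the perpendicular to each end.
The perpendicular from the point meets the wire at its midpoint, so each end is L/2 = 0.02175 m away along the wire.
sinθ₁ = 0.02175/√(0.02175²+0.0113²) = 0.8874; sinθ₂ = 0.02175/√(0.02175²+0.0113²) = 0.8874.
B = (4π×10⁻⁷ × 7.12) / (4π × 0.0113) × (0.8874 + 0.8874) = 1.12×10⁻⁴ T.

B ≈ 112 μT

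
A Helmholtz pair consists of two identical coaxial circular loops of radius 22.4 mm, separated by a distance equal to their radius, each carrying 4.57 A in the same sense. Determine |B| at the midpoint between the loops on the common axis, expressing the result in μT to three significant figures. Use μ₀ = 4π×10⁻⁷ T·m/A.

B ≈ 183 μT

Each loop contributes B = μ₀IR²/[2(R²+z²)^(3/2)] on the axis, with z measured from that loop.
Loop 1 (z = 0.0112 m): B₁ = 9.17×10⁻⁵ T. Loop 2 (z = 0.0112 m): B₂ = 9.17×10⁻⁵ T.
The fields add: B = B₁ + B₂ = 1.83×10⁻⁴ T.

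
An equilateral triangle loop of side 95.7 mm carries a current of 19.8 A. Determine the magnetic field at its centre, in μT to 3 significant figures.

Each side is a finite straight segment at perpendicular distance d = a/(2 tan(π/3)) = 0.02763 m from the centre, with end-angles ±π/3.
One side contributes B₁ = (μ₀I/4πd)·2 sin(π/3) = 1.24×10⁻⁴ T.
All 3 sides add in the same direction: B = 3 × 1.24×10⁻⁴ = 3.72×10⁻⁴ T.

B ≈ 372 μT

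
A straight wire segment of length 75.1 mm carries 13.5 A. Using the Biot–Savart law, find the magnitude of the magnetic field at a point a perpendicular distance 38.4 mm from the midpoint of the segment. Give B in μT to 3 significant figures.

B ≈ 49.2 μT

For a finite straight segment, B = (μ₀I/4πd)(sinθ₁ + sinθ₂), where θ₁, θ₂ are the angles from the perpendicular to each end.
The perpendicular from the point meets the wire at its midpoint, so each end is L/2 = 0.03755 m away along the wire.
sinθ₁ = 0.03755/√(0.03755²+0.0384²) = 0.6991; sinθ₂ = 0.03755/√(0.03755²+0.0384²) = 0.6991.
B = (4π×10⁻⁷ × 13.5) / (4π × 0.0384) × (0.6991 + 0.6991) = 4.92×10⁻⁵ T.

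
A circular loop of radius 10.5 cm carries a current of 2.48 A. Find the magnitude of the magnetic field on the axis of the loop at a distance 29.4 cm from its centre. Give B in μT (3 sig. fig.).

On the axis of a circular loop, B = μ₀IR² / [2(R²+z²)^(3/2)].
R² + z² = (0.105)² + (0.294)² = 0.09746 m², and (R²+z²)^(3/2) = 3.04×10⁻² m³.
B = (4π×10⁻⁷ × 2.48 × 0.01102) / (2 × 3.04×10⁻²) = 5.65×10⁻⁷ T.

B ≈ 0.565 μT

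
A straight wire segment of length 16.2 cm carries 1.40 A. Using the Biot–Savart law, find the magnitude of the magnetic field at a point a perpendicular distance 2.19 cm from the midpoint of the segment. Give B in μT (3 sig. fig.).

B ≈ 12.3 μT

For a finite straight segment, B = (μ₀I/4πd)(sinθ₁ + sinθ₂), where θ₁, θ₂ are the angles from the perpendicular to each end.
The perpendicular from the point meets the wire at its midpoint, so each end is L/2 = 0.081 m away along the wire.
sinθ₁ = 0.081/√(0.081²+0.0219²) = 0.9653; sinθ₂ = 0.081/√(0.081²+0.0219²) = 0.9653.
B = (4π×10⁻⁷ × 1.40) / (4π × 0.0219) × (0.9653 + 0.9653) = 1.23×10⁻⁵ T.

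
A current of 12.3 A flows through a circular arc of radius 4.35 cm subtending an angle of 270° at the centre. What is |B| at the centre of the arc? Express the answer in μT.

The Biot–Savart field of a circular arc at its centre is B = μ₀Iφ/(4πR), with φ = 4.712 rad.
B = (4π×10⁻⁷ × 12.3 × 4.712) / (4π × 0.0435) = 1.33×10⁻⁴ T.

B ≈ 133 μT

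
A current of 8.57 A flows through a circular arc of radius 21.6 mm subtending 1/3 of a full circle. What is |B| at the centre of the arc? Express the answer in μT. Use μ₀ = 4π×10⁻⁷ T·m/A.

B ≈ 83.1 μT

The Biot–Savart field of a circular arc at its centre is B = μ₀Iφ/(4πR), with φ = 2.094 rad.
B = (4π×10⁻⁷ × 8.57 × 2.094) / (4π × 0.0216) = 8.31×10⁻⁵ T.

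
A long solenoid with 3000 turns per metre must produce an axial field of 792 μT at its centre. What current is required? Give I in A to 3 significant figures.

Inside a long solenoid B = μ₀nI with n = 3000 m⁻¹, so I = B/(μ₀n).
I = 7.92×10⁻⁴ / (4π×10⁻⁷ × 3000) = 0.210 A.

I ≈ 0.210 A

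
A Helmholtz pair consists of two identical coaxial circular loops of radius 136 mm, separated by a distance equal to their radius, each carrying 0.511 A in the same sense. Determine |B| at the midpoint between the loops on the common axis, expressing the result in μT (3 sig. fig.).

B ≈ 3.38 μT

Each loop contributes B = μ₀IR²/[2(R²+z²)^(3/2)] on the axis, with z measured from that loop.
Loop 1 (z = 0.068 m): B₁ = 1.69×10⁻⁶ T. Loop 2 (z = 0.068 m): B₂ = 1.69×10⁻⁶ T.
The fields add: B = B₁ + B₂ = 3.38×10⁻⁶ T.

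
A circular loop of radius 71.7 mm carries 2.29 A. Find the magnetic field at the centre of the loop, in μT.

At the centre of a circular loop the Biot–Savart law gives B = μ₀I/(2R).
B = (4π×10⁻⁷ × 2.29) / (2 × 0.0717) = 2.01×10⁻⁵ T.

B ≈ 20.1 μT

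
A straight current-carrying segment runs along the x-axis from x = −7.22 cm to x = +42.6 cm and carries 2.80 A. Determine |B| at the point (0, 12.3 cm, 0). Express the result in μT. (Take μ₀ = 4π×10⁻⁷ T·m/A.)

B ≈ 3.34 μT

For a finite straight segment, B = (μ₀I/4πd)(sinθ₁ + sinθ₂), where θ₁, θ₂ are the angles from the perpendicular to each end.
The perpendicular distance is d = 0.123 m; the end-offsets along the wire are a = 0.0722 m and b = 0.426 m.
sinθ₁ = 0.0722/√(0.0722²+0.123²) = 0.5062; sinθ₂ = 0.426/√(0.426²+0.123²) = 0.9608.
B = (4π×10⁻⁷ × 2.80) / (4π × 0.123) × (0.5062 + 0.9608) = 3.34×10⁻⁶ T.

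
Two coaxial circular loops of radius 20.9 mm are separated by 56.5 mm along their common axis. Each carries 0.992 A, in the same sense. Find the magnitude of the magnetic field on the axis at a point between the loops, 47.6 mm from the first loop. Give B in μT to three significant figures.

Each loop contributes B = μ₀IR²/[2(R²+z²)^(3/2)] on the axis, with z measured from that loop.
Loop 1 (z = 0.0476 m): B₁ = 1.94×10⁻⁶ T. Loop 2 (z = 0.0089 m): B₂ = 2.32×10⁻⁵ T.
The fields add: B = B₁ + B₂ = 2.52×10⁻⁵ T.

B ≈ 25.2 μT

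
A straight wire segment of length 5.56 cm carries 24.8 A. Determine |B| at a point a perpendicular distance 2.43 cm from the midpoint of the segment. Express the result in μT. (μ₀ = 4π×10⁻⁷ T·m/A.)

For a finite straight segment, B = (μ₀I/4πd)(sinθ₁ + sinθ₂), where θ₁, θ₂ are the angles from the perpendicular to each end.
The perpendicular from the point meets the wire at its midpoint, so each end is L/2 = 0.0278 m away along the wire.
sinθ₁ = 0.0278/√(0.0278²+0.0243²) = 0.7529; sinθ₂ = 0.0278/√(0.0278²+0.0243²) = 0.7529.
B = (4π×10⁻⁷ × 24.8) / (4π × 0.0243) × (0.7529 + 0.7529) = 1.54×10⁻⁴ T.

B ≈ 154 μT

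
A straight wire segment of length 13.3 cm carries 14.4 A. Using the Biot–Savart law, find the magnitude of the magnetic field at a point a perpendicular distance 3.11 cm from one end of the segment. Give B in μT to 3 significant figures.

B ≈ 45.1 μT

For a finite straight segment, B = (μ₀I/4πd)(sinθ₁ + sinθ₂), where θ₁, θ₂ are the angles from the perpendicular to each end.
The perpendicular foot is at one end, so the two end-offsets along the wire are 0 and L = 0.133 m.
sinθ₁ = 0/√(0²+0.0311²) = 0.0000; sinθ₂ = 0.133/√(0.133²+0.0311²) = 0.9737.
B = (4π×10⁻⁷ × 14.4) / (4π × 0.0311) × (0.0000 + 0.9737) = 4.51×10⁻⁵ T.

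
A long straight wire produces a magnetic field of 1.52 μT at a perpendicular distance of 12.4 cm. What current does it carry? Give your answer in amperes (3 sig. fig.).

I ≈ 0.942 A

For a long straight wire B = μ₀I/(2πd), so I = 2πdB/μ₀.
I = 2π × 0.124 × 1.52×10⁻⁶ / (4π×10⁻⁷) = 0.942 A.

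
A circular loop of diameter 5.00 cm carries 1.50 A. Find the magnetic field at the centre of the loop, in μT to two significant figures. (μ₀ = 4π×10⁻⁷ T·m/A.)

At the centre of a circular loop the Biot–Savart law gives B = μ₀I/(2R) (so R = 0.025 m).
B = (4π×10⁻⁷ × 1.50) / (2 × 0.025) = 3.77×10⁻⁵ T.

B ≈ 38 μT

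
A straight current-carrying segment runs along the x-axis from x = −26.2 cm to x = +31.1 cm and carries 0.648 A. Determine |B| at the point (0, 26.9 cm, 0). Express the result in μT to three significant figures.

For a finite straight segment, B = (μ₀I/4πd)(sinθ₁ + sinθ₂), where θ₁, θ₂ are the angles from the perpendicular to each end.
The perpendicular distance is d = 0.269 m; the end-offsets along the wire are a = 0.262 m and b = 0.311 m.
sinθ₁ = 0.262/√(0.262²+0.269²) = 0.6977; sinθ₂ = 0.311/√(0.311²+0.269²) = 0.7563.
B = (4π×10⁻⁷ × 0.648) / (4π × 0.269) × (0.6977 + 0.7563) = 3.50×10⁻⁷ T.

B ≈ 0.350 μT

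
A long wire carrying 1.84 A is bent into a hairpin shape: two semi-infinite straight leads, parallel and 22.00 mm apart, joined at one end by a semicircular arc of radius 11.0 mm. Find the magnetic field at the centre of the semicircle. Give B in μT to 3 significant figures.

The semicircular arc contributes B_arc = μ₀I·π/(4πR) = μ₀I/(4R) = 5.26×10⁻⁵ T.
Each semi-infinite lead is at perpendicular distance R = 0.011 m from the centre, with the perpendicular foot at its near end, so it contributes μ₀I/(4πR); both point the same way, together 3.35×10⁻⁵ T.
Arc and leads all point the same direction: B = 5.26×10⁻⁵ + 3.35×10⁻⁵ = 8.60×10⁻⁵ T.

B ≈ 86.0 μT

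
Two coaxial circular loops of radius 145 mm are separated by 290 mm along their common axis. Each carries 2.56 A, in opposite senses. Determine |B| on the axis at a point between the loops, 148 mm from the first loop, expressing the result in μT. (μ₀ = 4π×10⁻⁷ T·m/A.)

B ≈ 0.243 μT

Each loop contributes B = μ₀IR²/[2(R²+z²)^(3/2)] on the axis, with z measured from that loop.
Loop 1 (z = 0.148 m): B₁ = 3.80×10⁻⁶ T. Loop 2 (z = 0.142 m): B₂ = 4.05×10⁻⁶ T.
The fields oppose: B = |B₁ − B₂| = 2.43×10⁻⁷ T.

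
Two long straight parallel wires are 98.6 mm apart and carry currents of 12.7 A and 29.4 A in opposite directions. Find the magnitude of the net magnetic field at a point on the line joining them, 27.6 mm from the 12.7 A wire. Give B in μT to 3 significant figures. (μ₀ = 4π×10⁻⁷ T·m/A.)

Each long wire gives B = μ₀I/(2πd). Distances are d₁ = 0.0276 m and d₂ = 0.071 m.
B₁ = 9.20×10⁻⁵ T, B₂ = 8.28×10⁻⁵ T.
Between antiparallel currents both contributions point the same way, so they add. B = B₁ + B₂ = 9.20×10⁻⁵ + 8.28×10⁻⁵ = 1.75×10⁻⁴ T.

B ≈ 175 μT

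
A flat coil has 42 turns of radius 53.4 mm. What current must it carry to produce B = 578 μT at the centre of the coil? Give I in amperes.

I ≈ 1.17 A

For an N-turn coil, B = Nμ₀I/(2R) with R = 0.0534 m, so I = 2RB/(Nμ₀) = 2 × 0.0534 × 5.78×10⁻⁴ / (42 × 4π×10⁻⁷) = 1.17 A.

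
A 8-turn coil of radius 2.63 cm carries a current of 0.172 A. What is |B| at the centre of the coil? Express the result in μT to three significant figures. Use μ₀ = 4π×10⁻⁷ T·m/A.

B ≈ 32.9 μT

For an N-turn flat coil, B = Nμ₀I/(2R) with R = 0.0263 m.
B = 8 × 4.11×10⁻⁶ T = 3.29×10⁻⁵ T.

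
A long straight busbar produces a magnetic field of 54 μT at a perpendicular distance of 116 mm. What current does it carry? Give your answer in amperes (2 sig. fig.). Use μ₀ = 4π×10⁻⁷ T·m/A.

For a long straight wire B = μ₀I/(2πd), so I = 2πdB/μ₀.
I = 2π × 0.116 × 5.40×10⁻⁵ / (4π×10⁻⁷) = 31.3 A.

I ≈ 31 A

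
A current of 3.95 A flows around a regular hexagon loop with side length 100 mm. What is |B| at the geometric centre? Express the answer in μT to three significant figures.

B ≈ 27.4 μT

Each side is a finite straight segment at perpendicular distance d = a/(2 tan(π/6)) = 0.0866 m from the centre, with end-angles ±π/6.
One side contributes B₁ = (μ₀I/4πd)·2 sin(π/6) = 4.56×10⁻⁶ T.
All 6 sides add in the same direction: B = 6 × 4.56×10⁻⁶ = 2.74×10⁻⁵ T.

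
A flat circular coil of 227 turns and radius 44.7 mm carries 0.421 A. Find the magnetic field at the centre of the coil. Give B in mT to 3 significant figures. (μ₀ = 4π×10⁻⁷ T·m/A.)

B ≈ 1.34 mT

For an N-turn flat coil, B = Nμ₀I/(2R) with R = 0.0447 m.
B = 227 × 5.92×10⁻⁶ T = 1.34×10⁻³ T.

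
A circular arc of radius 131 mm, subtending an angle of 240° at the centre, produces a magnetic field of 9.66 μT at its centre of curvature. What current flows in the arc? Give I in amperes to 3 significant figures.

I ≈ 3.02 A

For a circular arc, B = μ₀Iφ/(4πR) with φ in radians; here φ = 4.189 rad.
So I = 4πRB/(μ₀φ) = 4π × 0.131 × 9.66×10⁻⁶ / (4π×10⁻⁷ × 4.189) = 3.02 A.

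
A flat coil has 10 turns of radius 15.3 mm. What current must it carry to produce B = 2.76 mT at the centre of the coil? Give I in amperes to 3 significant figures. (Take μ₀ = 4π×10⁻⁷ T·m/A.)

I ≈ 6.72 A

For an N-turn coil, B = Nμ₀I/(2R) with R = 0.0153 m, so I = 2RB/(Nμ₀) = 2 × 0.0153 × 2.76×10⁻³ / (10 × 4π×10⁻⁷) = 6.72 A.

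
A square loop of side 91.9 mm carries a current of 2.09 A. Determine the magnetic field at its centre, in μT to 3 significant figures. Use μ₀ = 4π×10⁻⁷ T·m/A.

B ≈ 25.7 μT

Each side is a finite straight segment at perpendicular distance d = a/(2 tan(π/4)) = 0.04595 m from the centre, with end-angles ±π/4.
One side contributes B₁ = (μ₀I/4πd)·2 sin(π/4) = 6.43×10⁻⁶ T.
All 4 sides add in the same direction: B = 4 × 6.43×10⁻⁶ = 2.57×10⁻⁵ T.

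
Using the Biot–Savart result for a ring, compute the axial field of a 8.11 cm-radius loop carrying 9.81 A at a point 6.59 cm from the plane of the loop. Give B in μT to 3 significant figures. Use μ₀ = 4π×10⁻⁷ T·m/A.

On the axis of a circular loop, B = μ₀IR² / [2(R²+z²)^(3/2)].
R² + z² = (0.0811)² + (0.0659)² = 0.01092 m², and (R²+z²)^(3/2) = 1.14×10⁻³ m³.
B = (4π×10⁻⁷ × 9.81 × 0.006577) / (2 × 1.14×10⁻³) = 3.55×10⁻⁵ T.

B ≈ 35.5 μT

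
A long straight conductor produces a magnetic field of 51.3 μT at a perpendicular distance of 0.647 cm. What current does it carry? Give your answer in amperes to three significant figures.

For a long straight wire B = μ₀I/(2πd), so I = 2πdB/μ₀.
I = 2π × 0.00647 × 5.13×10⁻⁵ / (4π×10⁻⁷) = 1.66 A.

I ≈ 1.66 A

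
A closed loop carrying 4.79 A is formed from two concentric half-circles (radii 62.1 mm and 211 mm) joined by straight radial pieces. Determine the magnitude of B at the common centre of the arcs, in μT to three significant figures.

The radial connectors point toward the centre, so dl × r̂ = 0 and they contribute nothing.
Each semicircle gives μ₀I/(4R): inner arc 2.42×10⁻⁵ T, outer arc 7.13×10⁻⁶ T.
The two arcs carry current in opposite angular senses, so their fields oppose: B = |2.42×10⁻⁵ − 7.13×10⁻⁶| = 1.71×10⁻⁵ T.

B ≈ 17.1 μT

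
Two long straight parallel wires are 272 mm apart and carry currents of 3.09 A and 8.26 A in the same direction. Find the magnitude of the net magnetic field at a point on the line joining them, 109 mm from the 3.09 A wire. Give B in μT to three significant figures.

B ≈ 4.47 μT

Each long wire gives B = μ₀I/(2πd). Distances are d₁ = 0.109 m and d₂ = 0.163 m.
B₁ = 5.67×10⁻⁶ T, B₂ = 1.01×10⁻⁵ T.
Between parallel currents the two contributions point in opposite directions, so they subtract. B = |B₁ − B₂| = |5.67×10⁻⁶ − 1.01×10⁻⁵| = 4.47×10⁻⁶ T.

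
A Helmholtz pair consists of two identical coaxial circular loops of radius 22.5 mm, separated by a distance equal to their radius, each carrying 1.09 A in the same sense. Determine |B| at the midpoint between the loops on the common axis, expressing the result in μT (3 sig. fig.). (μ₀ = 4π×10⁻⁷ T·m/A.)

B ≈ 43.6 μT

Each loop contributes B = μ₀IR²/[2(R²+z²)^(3/2)] on the axis, with z measured from that loop.
Loop 1 (z = 0.01125 m): B₁ = 2.18×10⁻⁵ T. Loop 2 (z = 0.01125 m): B₂ = 2.18×10⁻⁵ T.
The fields add: B = B₁ + B₂ = 4.36×10⁻⁵ T.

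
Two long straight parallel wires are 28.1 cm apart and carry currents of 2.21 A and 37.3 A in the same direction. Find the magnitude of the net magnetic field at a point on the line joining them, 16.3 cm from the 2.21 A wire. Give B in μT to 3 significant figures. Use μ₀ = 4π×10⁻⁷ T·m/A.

Each long wire gives B = μ₀I/(2πd). Distances are d₁ = 0.163 m and d₂ = 0.118 m.
B₁ = 2.71×10⁻⁶ T, B₂ = 6.32×10⁻⁵ T.
Between parallel currents the two contributions point in opposite directions, so they subtract. B = |B₁ − B₂| = |2.71×10⁻⁶ − 6.32×10⁻⁵| = 6.05×10⁻⁵ T.

B ≈ 60.5 μT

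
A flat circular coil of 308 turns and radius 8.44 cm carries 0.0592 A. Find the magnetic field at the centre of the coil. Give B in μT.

B ≈ 136 μT

For an N-turn flat coil, B = Nμ₀I/(2R) with R = 0.0844 m.
B = 308 × 4.41×10⁻⁷ T = 1.36×10⁻⁴ T.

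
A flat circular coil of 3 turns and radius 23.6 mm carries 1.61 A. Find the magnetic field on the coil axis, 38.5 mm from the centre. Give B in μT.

B ≈ 18.4 μT

For an N-turn flat coil, B = Nμ₀IR²/[2(R²+z²)^(3/2)] with R = 0.0236 m, z = 0.0385 m.
B = 3 × 6.12×10⁻⁶ T = 1.84×10⁻⁵ T.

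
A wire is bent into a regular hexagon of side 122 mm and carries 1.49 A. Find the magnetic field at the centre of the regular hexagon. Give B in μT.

Each side is a finite straight segment at perpendicular distance d = a/(2 tan(π/6)) = 0.1057 m from the centre, with end-angles ±π/6.
One side contributes B₁ = (μ₀I/4πd)·2 sin(π/6) = 1.41×10⁻⁶ T.
All 6 sides add in the same direction: B = 6 × 1.41×10⁻⁶ = 8.46×10⁻⁶ T.

B ≈ 8.46 μT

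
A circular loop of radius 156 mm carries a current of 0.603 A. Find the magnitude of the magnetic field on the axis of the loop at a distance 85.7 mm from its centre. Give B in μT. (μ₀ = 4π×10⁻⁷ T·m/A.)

B ≈ 1.64 μT

On the axis of a circular loop, B = μ₀IR² / [2(R²+z²)^(3/2)].
R² + z² = (0.156)² + (0.0857)² = 0.03168 m², and (R²+z²)^(3/2) = 5.64×10⁻³ m³.
B = (4π×10⁻⁷ × 0.603 × 0.02434) / (2 × 5.64×10⁻³) = 1.64×10⁻⁶ T.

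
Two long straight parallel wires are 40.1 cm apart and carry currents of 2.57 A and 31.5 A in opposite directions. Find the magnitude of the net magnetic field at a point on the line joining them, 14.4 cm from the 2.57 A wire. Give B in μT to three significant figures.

B ≈ 28.1 μT

Each long wire gives B = μ₀I/(2πd). Distances are d₁ = 0.144 m and d₂ = 0.257 m.
B₁ = 3.57×10⁻⁶ T, B₂ = 2.45×10⁻⁵ T.
Between antiparallel currents both contributions point the same way, so they add. B = B₁ + B₂ = 3.57×10⁻⁶ + 2.45×10⁻⁵ = 2.81×10⁻⁵ T.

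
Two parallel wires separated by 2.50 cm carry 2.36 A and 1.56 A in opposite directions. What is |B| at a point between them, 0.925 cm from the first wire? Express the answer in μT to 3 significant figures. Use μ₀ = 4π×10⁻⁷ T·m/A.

B ≈ 70.8 μT

Each long wire gives B = μ₀I/(2πd). Distances are d₁ = 0.00925 m and d₂ = 0.01575 m.
B₁ = 5.10×10⁻⁵ T, B₂ = 1.98×10⁻⁵ T.
Between antiparallel currents both contributions point the same way, so they add. B = B₁ + B₂ = 5.10×10⁻⁵ + 1.98×10⁻⁵ = 7.08×10⁻⁵ T.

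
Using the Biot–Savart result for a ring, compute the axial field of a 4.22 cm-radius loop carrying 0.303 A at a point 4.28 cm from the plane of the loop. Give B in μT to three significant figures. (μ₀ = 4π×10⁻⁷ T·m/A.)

On the axis of a circular loop, B = μ₀IR² / [2(R²+z²)^(3/2)].
R² + z² = (0.0422)² + (0.0428)² = 0.003613 m², and (R²+z²)^(3/2) = 2.17×10⁻⁴ m³.
B = (4π×10⁻⁷ × 0.303 × 0.001781) / (2 × 2.17×10⁻⁴) = 1.56×10⁻⁶ T.

B ≈ 1.56 μT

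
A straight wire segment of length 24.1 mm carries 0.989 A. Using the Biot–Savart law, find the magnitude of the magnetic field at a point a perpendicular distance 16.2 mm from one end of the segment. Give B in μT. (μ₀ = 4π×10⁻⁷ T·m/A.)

For a finite straight segment, B = (μ₀I/4πd)(sinθ₁ + sinθ₂), where θ₁, θ₂ are the angles from the perpendicular to each end.
The perpendicular foot is at one end, so the two end-offsets along the wire are 0 and L = 0.0241 m.
sinθ₁ = 0/√(0²+0.0162²) = 0.0000; sinθ₂ = 0.0241/√(0.0241²+0.0162²) = 0.8299.
B = (4π×10⁻⁷ × 0.989) / (4π × 0.0162) × (0.0000 + 0.8299) = 5.07×10⁻⁶ T.

B ≈ 5.07 μT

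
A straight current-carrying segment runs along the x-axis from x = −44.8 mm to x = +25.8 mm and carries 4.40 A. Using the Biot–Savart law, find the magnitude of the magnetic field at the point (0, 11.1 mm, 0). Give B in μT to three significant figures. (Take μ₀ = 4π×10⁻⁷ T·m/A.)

B ≈ 74.9 μT

For a finite straight segment, B = (μ₀I/4πd)(sinθ₁ + sinθ₂), where θ₁, θ₂ are the angles from the perpendicular to each end.
The perpendicular distance is d = 0.0111 m; the end-offsets along the wire are a = 0.0448 m and b = 0.0258 m.
sinθ₁ = 0.0448/√(0.0448²+0.0111²) = 0.9707; sinθ₂ = 0.0258/√(0.0258²+0.0111²) = 0.9186.
B = (4π×10⁻⁷ × 4.40) / (4π × 0.0111) × (0.9707 + 0.9186) = 7.49×10⁻⁵ T.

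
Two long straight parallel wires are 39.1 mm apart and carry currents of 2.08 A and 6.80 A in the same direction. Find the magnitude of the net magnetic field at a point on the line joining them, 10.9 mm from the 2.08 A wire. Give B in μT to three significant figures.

Each long wire gives B = μ₀I/(2πd). Distances are d₁ = 0.0109 m and d₂ = 0.0282 m.
B₁ = 3.82×10⁻⁵ T, B₂ = 4.82×10⁻⁵ T.
Between parallel currents the two contributions point in opposite directions, so they subtract. B = |B₁ − B₂| = |3.82×10⁻⁵ − 4.82×10⁻⁵| = 1.01×10⁻⁵ T.

B ≈ 10.1 μT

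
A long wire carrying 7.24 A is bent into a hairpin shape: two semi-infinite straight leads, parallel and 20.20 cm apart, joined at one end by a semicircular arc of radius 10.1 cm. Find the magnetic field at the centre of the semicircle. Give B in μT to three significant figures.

The semicircular arc contributes B_arc = μ₀I·π/(4πR) = μ₀I/(4R) = 2.25×10⁻⁵ T.
Each semi-infinite lead is at perpendicular distance R = 0.101 m from the centre, with the perpendicular foot at its near end, so it contributes μ₀I/(4πR); both point the same way, together 1.43×10⁻⁵ T.
Arc and leads all point the same direction: B = 2.25×10⁻⁵ + 1.43×10⁻⁵ = 3.69×10⁻⁵ T.

B ≈ 36.9 μT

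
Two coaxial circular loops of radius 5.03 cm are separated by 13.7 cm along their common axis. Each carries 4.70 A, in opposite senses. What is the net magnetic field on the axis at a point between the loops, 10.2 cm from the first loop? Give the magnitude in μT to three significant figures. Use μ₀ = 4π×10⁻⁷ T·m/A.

B ≈ 27.4 μT

Each loop contributes B = μ₀IR²/[2(R²+z²)^(3/2)] on the axis, with z measured from that loop.
Loop 1 (z = 0.102 m): B₁ = 5.08×10⁻⁶ T. Loop 2 (z = 0.035 m): B₂ = 3.25×10⁻⁵ T.
The fields oppose: B = |B₁ − B₂| = 2.74×10⁻⁵ T.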